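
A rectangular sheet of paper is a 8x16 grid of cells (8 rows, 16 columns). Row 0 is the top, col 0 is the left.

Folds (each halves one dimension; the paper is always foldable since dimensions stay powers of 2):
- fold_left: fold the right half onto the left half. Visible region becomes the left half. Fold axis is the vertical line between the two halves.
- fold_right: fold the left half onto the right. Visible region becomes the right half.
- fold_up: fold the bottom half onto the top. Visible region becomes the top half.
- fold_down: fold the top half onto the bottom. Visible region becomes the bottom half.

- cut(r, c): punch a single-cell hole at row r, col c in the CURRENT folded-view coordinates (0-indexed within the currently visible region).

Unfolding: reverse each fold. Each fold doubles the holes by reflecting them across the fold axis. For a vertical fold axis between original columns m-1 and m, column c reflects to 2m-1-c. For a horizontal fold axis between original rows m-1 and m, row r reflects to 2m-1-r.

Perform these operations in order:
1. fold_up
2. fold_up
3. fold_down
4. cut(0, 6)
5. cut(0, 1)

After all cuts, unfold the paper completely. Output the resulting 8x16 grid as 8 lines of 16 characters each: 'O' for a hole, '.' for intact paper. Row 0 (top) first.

Op 1 fold_up: fold axis h@4; visible region now rows[0,4) x cols[0,16) = 4x16
Op 2 fold_up: fold axis h@2; visible region now rows[0,2) x cols[0,16) = 2x16
Op 3 fold_down: fold axis h@1; visible region now rows[1,2) x cols[0,16) = 1x16
Op 4 cut(0, 6): punch at orig (1,6); cuts so far [(1, 6)]; region rows[1,2) x cols[0,16) = 1x16
Op 5 cut(0, 1): punch at orig (1,1); cuts so far [(1, 1), (1, 6)]; region rows[1,2) x cols[0,16) = 1x16
Unfold 1 (reflect across h@1): 4 holes -> [(0, 1), (0, 6), (1, 1), (1, 6)]
Unfold 2 (reflect across h@2): 8 holes -> [(0, 1), (0, 6), (1, 1), (1, 6), (2, 1), (2, 6), (3, 1), (3, 6)]
Unfold 3 (reflect across h@4): 16 holes -> [(0, 1), (0, 6), (1, 1), (1, 6), (2, 1), (2, 6), (3, 1), (3, 6), (4, 1), (4, 6), (5, 1), (5, 6), (6, 1), (6, 6), (7, 1), (7, 6)]

Answer: .O....O.........
.O....O.........
.O....O.........
.O....O.........
.O....O.........
.O....O.........
.O....O.........
.O....O.........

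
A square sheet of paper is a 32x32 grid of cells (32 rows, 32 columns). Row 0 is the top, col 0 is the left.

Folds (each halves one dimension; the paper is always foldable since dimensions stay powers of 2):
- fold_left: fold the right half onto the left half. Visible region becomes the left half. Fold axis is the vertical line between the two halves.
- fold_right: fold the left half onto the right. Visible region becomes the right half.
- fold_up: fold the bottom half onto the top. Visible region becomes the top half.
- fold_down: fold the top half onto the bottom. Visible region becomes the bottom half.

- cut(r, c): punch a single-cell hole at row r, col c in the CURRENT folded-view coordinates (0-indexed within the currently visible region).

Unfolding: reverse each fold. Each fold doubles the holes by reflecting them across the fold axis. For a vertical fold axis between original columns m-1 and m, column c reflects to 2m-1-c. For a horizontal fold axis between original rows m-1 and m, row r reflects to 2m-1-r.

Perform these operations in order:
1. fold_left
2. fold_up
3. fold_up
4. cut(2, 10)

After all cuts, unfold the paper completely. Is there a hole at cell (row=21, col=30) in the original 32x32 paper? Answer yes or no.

Answer: no

Derivation:
Op 1 fold_left: fold axis v@16; visible region now rows[0,32) x cols[0,16) = 32x16
Op 2 fold_up: fold axis h@16; visible region now rows[0,16) x cols[0,16) = 16x16
Op 3 fold_up: fold axis h@8; visible region now rows[0,8) x cols[0,16) = 8x16
Op 4 cut(2, 10): punch at orig (2,10); cuts so far [(2, 10)]; region rows[0,8) x cols[0,16) = 8x16
Unfold 1 (reflect across h@8): 2 holes -> [(2, 10), (13, 10)]
Unfold 2 (reflect across h@16): 4 holes -> [(2, 10), (13, 10), (18, 10), (29, 10)]
Unfold 3 (reflect across v@16): 8 holes -> [(2, 10), (2, 21), (13, 10), (13, 21), (18, 10), (18, 21), (29, 10), (29, 21)]
Holes: [(2, 10), (2, 21), (13, 10), (13, 21), (18, 10), (18, 21), (29, 10), (29, 21)]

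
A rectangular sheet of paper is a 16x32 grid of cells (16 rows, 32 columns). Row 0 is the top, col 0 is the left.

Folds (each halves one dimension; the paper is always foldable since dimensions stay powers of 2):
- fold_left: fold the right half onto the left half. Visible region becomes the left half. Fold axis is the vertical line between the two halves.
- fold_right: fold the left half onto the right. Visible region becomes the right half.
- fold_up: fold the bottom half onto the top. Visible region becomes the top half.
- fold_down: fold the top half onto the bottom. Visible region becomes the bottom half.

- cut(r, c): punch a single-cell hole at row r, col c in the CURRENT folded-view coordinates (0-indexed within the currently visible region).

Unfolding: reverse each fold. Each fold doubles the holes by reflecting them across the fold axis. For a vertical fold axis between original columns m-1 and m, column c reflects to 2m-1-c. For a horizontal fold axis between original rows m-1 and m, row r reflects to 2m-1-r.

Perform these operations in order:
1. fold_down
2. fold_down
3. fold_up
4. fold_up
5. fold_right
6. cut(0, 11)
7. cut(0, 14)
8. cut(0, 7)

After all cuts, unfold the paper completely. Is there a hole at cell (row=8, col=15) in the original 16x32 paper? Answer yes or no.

Op 1 fold_down: fold axis h@8; visible region now rows[8,16) x cols[0,32) = 8x32
Op 2 fold_down: fold axis h@12; visible region now rows[12,16) x cols[0,32) = 4x32
Op 3 fold_up: fold axis h@14; visible region now rows[12,14) x cols[0,32) = 2x32
Op 4 fold_up: fold axis h@13; visible region now rows[12,13) x cols[0,32) = 1x32
Op 5 fold_right: fold axis v@16; visible region now rows[12,13) x cols[16,32) = 1x16
Op 6 cut(0, 11): punch at orig (12,27); cuts so far [(12, 27)]; region rows[12,13) x cols[16,32) = 1x16
Op 7 cut(0, 14): punch at orig (12,30); cuts so far [(12, 27), (12, 30)]; region rows[12,13) x cols[16,32) = 1x16
Op 8 cut(0, 7): punch at orig (12,23); cuts so far [(12, 23), (12, 27), (12, 30)]; region rows[12,13) x cols[16,32) = 1x16
Unfold 1 (reflect across v@16): 6 holes -> [(12, 1), (12, 4), (12, 8), (12, 23), (12, 27), (12, 30)]
Unfold 2 (reflect across h@13): 12 holes -> [(12, 1), (12, 4), (12, 8), (12, 23), (12, 27), (12, 30), (13, 1), (13, 4), (13, 8), (13, 23), (13, 27), (13, 30)]
Unfold 3 (reflect across h@14): 24 holes -> [(12, 1), (12, 4), (12, 8), (12, 23), (12, 27), (12, 30), (13, 1), (13, 4), (13, 8), (13, 23), (13, 27), (13, 30), (14, 1), (14, 4), (14, 8), (14, 23), (14, 27), (14, 30), (15, 1), (15, 4), (15, 8), (15, 23), (15, 27), (15, 30)]
Unfold 4 (reflect across h@12): 48 holes -> [(8, 1), (8, 4), (8, 8), (8, 23), (8, 27), (8, 30), (9, 1), (9, 4), (9, 8), (9, 23), (9, 27), (9, 30), (10, 1), (10, 4), (10, 8), (10, 23), (10, 27), (10, 30), (11, 1), (11, 4), (11, 8), (11, 23), (11, 27), (11, 30), (12, 1), (12, 4), (12, 8), (12, 23), (12, 27), (12, 30), (13, 1), (13, 4), (13, 8), (13, 23), (13, 27), (13, 30), (14, 1), (14, 4), (14, 8), (14, 23), (14, 27), (14, 30), (15, 1), (15, 4), (15, 8), (15, 23), (15, 27), (15, 30)]
Unfold 5 (reflect across h@8): 96 holes -> [(0, 1), (0, 4), (0, 8), (0, 23), (0, 27), (0, 30), (1, 1), (1, 4), (1, 8), (1, 23), (1, 27), (1, 30), (2, 1), (2, 4), (2, 8), (2, 23), (2, 27), (2, 30), (3, 1), (3, 4), (3, 8), (3, 23), (3, 27), (3, 30), (4, 1), (4, 4), (4, 8), (4, 23), (4, 27), (4, 30), (5, 1), (5, 4), (5, 8), (5, 23), (5, 27), (5, 30), (6, 1), (6, 4), (6, 8), (6, 23), (6, 27), (6, 30), (7, 1), (7, 4), (7, 8), (7, 23), (7, 27), (7, 30), (8, 1), (8, 4), (8, 8), (8, 23), (8, 27), (8, 30), (9, 1), (9, 4), (9, 8), (9, 23), (9, 27), (9, 30), (10, 1), (10, 4), (10, 8), (10, 23), (10, 27), (10, 30), (11, 1), (11, 4), (11, 8), (11, 23), (11, 27), (11, 30), (12, 1), (12, 4), (12, 8), (12, 23), (12, 27), (12, 30), (13, 1), (13, 4), (13, 8), (13, 23), (13, 27), (13, 30), (14, 1), (14, 4), (14, 8), (14, 23), (14, 27), (14, 30), (15, 1), (15, 4), (15, 8), (15, 23), (15, 27), (15, 30)]
Holes: [(0, 1), (0, 4), (0, 8), (0, 23), (0, 27), (0, 30), (1, 1), (1, 4), (1, 8), (1, 23), (1, 27), (1, 30), (2, 1), (2, 4), (2, 8), (2, 23), (2, 27), (2, 30), (3, 1), (3, 4), (3, 8), (3, 23), (3, 27), (3, 30), (4, 1), (4, 4), (4, 8), (4, 23), (4, 27), (4, 30), (5, 1), (5, 4), (5, 8), (5, 23), (5, 27), (5, 30), (6, 1), (6, 4), (6, 8), (6, 23), (6, 27), (6, 30), (7, 1), (7, 4), (7, 8), (7, 23), (7, 27), (7, 30), (8, 1), (8, 4), (8, 8), (8, 23), (8, 27), (8, 30), (9, 1), (9, 4), (9, 8), (9, 23), (9, 27), (9, 30), (10, 1), (10, 4), (10, 8), (10, 23), (10, 27), (10, 30), (11, 1), (11, 4), (11, 8), (11, 23), (11, 27), (11, 30), (12, 1), (12, 4), (12, 8), (12, 23), (12, 27), (12, 30), (13, 1), (13, 4), (13, 8), (13, 23), (13, 27), (13, 30), (14, 1), (14, 4), (14, 8), (14, 23), (14, 27), (14, 30), (15, 1), (15, 4), (15, 8), (15, 23), (15, 27), (15, 30)]

Answer: no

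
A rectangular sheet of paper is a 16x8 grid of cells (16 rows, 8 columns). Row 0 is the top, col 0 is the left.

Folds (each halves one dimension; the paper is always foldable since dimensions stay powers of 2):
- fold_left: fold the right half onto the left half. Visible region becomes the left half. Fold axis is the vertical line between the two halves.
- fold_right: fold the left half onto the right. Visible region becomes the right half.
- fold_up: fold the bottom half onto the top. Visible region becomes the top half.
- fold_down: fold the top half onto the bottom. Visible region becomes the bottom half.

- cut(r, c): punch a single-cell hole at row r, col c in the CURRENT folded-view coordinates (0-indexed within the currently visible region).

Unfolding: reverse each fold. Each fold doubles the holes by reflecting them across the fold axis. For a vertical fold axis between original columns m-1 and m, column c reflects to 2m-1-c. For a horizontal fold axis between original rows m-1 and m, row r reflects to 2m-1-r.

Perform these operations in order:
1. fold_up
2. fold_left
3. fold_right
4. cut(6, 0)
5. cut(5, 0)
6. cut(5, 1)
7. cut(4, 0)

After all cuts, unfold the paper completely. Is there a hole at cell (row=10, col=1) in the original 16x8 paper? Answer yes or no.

Answer: yes

Derivation:
Op 1 fold_up: fold axis h@8; visible region now rows[0,8) x cols[0,8) = 8x8
Op 2 fold_left: fold axis v@4; visible region now rows[0,8) x cols[0,4) = 8x4
Op 3 fold_right: fold axis v@2; visible region now rows[0,8) x cols[2,4) = 8x2
Op 4 cut(6, 0): punch at orig (6,2); cuts so far [(6, 2)]; region rows[0,8) x cols[2,4) = 8x2
Op 5 cut(5, 0): punch at orig (5,2); cuts so far [(5, 2), (6, 2)]; region rows[0,8) x cols[2,4) = 8x2
Op 6 cut(5, 1): punch at orig (5,3); cuts so far [(5, 2), (5, 3), (6, 2)]; region rows[0,8) x cols[2,4) = 8x2
Op 7 cut(4, 0): punch at orig (4,2); cuts so far [(4, 2), (5, 2), (5, 3), (6, 2)]; region rows[0,8) x cols[2,4) = 8x2
Unfold 1 (reflect across v@2): 8 holes -> [(4, 1), (4, 2), (5, 0), (5, 1), (5, 2), (5, 3), (6, 1), (6, 2)]
Unfold 2 (reflect across v@4): 16 holes -> [(4, 1), (4, 2), (4, 5), (4, 6), (5, 0), (5, 1), (5, 2), (5, 3), (5, 4), (5, 5), (5, 6), (5, 7), (6, 1), (6, 2), (6, 5), (6, 6)]
Unfold 3 (reflect across h@8): 32 holes -> [(4, 1), (4, 2), (4, 5), (4, 6), (5, 0), (5, 1), (5, 2), (5, 3), (5, 4), (5, 5), (5, 6), (5, 7), (6, 1), (6, 2), (6, 5), (6, 6), (9, 1), (9, 2), (9, 5), (9, 6), (10, 0), (10, 1), (10, 2), (10, 3), (10, 4), (10, 5), (10, 6), (10, 7), (11, 1), (11, 2), (11, 5), (11, 6)]
Holes: [(4, 1), (4, 2), (4, 5), (4, 6), (5, 0), (5, 1), (5, 2), (5, 3), (5, 4), (5, 5), (5, 6), (5, 7), (6, 1), (6, 2), (6, 5), (6, 6), (9, 1), (9, 2), (9, 5), (9, 6), (10, 0), (10, 1), (10, 2), (10, 3), (10, 4), (10, 5), (10, 6), (10, 7), (11, 1), (11, 2), (11, 5), (11, 6)]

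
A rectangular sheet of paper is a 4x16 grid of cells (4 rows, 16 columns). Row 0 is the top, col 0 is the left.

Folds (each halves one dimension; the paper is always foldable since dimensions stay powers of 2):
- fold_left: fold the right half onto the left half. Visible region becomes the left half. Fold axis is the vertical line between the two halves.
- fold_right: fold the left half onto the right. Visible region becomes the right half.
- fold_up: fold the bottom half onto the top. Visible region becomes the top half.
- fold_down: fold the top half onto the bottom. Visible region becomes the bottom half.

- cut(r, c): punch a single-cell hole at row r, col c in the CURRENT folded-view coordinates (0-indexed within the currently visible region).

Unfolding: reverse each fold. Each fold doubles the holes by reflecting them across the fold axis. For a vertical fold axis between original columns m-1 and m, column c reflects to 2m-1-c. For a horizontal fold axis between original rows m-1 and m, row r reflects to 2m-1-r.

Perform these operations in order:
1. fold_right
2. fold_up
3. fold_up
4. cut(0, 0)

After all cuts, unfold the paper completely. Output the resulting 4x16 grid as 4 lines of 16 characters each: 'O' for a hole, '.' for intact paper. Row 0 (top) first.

Answer: .......OO.......
.......OO.......
.......OO.......
.......OO.......

Derivation:
Op 1 fold_right: fold axis v@8; visible region now rows[0,4) x cols[8,16) = 4x8
Op 2 fold_up: fold axis h@2; visible region now rows[0,2) x cols[8,16) = 2x8
Op 3 fold_up: fold axis h@1; visible region now rows[0,1) x cols[8,16) = 1x8
Op 4 cut(0, 0): punch at orig (0,8); cuts so far [(0, 8)]; region rows[0,1) x cols[8,16) = 1x8
Unfold 1 (reflect across h@1): 2 holes -> [(0, 8), (1, 8)]
Unfold 2 (reflect across h@2): 4 holes -> [(0, 8), (1, 8), (2, 8), (3, 8)]
Unfold 3 (reflect across v@8): 8 holes -> [(0, 7), (0, 8), (1, 7), (1, 8), (2, 7), (2, 8), (3, 7), (3, 8)]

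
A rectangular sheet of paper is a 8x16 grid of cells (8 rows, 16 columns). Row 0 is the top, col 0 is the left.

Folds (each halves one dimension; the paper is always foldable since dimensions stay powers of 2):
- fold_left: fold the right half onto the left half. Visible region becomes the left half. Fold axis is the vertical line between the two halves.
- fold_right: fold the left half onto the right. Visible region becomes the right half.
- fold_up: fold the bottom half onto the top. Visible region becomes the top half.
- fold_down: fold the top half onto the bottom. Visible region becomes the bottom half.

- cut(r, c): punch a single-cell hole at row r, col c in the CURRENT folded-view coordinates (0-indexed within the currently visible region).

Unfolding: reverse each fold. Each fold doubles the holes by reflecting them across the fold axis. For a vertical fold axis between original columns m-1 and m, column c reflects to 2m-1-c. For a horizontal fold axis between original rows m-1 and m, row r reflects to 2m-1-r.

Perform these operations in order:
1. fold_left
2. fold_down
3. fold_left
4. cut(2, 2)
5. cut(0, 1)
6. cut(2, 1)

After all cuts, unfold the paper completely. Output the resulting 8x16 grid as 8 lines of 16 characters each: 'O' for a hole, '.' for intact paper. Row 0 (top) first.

Op 1 fold_left: fold axis v@8; visible region now rows[0,8) x cols[0,8) = 8x8
Op 2 fold_down: fold axis h@4; visible region now rows[4,8) x cols[0,8) = 4x8
Op 3 fold_left: fold axis v@4; visible region now rows[4,8) x cols[0,4) = 4x4
Op 4 cut(2, 2): punch at orig (6,2); cuts so far [(6, 2)]; region rows[4,8) x cols[0,4) = 4x4
Op 5 cut(0, 1): punch at orig (4,1); cuts so far [(4, 1), (6, 2)]; region rows[4,8) x cols[0,4) = 4x4
Op 6 cut(2, 1): punch at orig (6,1); cuts so far [(4, 1), (6, 1), (6, 2)]; region rows[4,8) x cols[0,4) = 4x4
Unfold 1 (reflect across v@4): 6 holes -> [(4, 1), (4, 6), (6, 1), (6, 2), (6, 5), (6, 6)]
Unfold 2 (reflect across h@4): 12 holes -> [(1, 1), (1, 2), (1, 5), (1, 6), (3, 1), (3, 6), (4, 1), (4, 6), (6, 1), (6, 2), (6, 5), (6, 6)]
Unfold 3 (reflect across v@8): 24 holes -> [(1, 1), (1, 2), (1, 5), (1, 6), (1, 9), (1, 10), (1, 13), (1, 14), (3, 1), (3, 6), (3, 9), (3, 14), (4, 1), (4, 6), (4, 9), (4, 14), (6, 1), (6, 2), (6, 5), (6, 6), (6, 9), (6, 10), (6, 13), (6, 14)]

Answer: ................
.OO..OO..OO..OO.
................
.O....O..O....O.
.O....O..O....O.
................
.OO..OO..OO..OO.
................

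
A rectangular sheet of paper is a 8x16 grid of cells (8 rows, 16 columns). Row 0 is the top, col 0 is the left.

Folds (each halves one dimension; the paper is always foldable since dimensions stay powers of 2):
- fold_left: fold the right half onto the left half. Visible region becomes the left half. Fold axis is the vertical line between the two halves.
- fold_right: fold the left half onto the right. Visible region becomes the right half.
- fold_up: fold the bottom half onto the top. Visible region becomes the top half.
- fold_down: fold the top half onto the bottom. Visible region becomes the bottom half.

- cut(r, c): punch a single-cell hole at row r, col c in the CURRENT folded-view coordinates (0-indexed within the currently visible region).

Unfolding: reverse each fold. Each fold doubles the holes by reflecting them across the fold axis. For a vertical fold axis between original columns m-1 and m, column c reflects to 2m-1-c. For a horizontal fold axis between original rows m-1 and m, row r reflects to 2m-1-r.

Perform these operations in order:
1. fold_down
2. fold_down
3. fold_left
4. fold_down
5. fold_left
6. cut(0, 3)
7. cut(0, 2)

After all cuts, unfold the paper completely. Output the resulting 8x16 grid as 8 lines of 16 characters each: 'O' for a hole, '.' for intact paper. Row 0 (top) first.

Answer: ..OOOO....OOOO..
..OOOO....OOOO..
..OOOO....OOOO..
..OOOO....OOOO..
..OOOO....OOOO..
..OOOO....OOOO..
..OOOO....OOOO..
..OOOO....OOOO..

Derivation:
Op 1 fold_down: fold axis h@4; visible region now rows[4,8) x cols[0,16) = 4x16
Op 2 fold_down: fold axis h@6; visible region now rows[6,8) x cols[0,16) = 2x16
Op 3 fold_left: fold axis v@8; visible region now rows[6,8) x cols[0,8) = 2x8
Op 4 fold_down: fold axis h@7; visible region now rows[7,8) x cols[0,8) = 1x8
Op 5 fold_left: fold axis v@4; visible region now rows[7,8) x cols[0,4) = 1x4
Op 6 cut(0, 3): punch at orig (7,3); cuts so far [(7, 3)]; region rows[7,8) x cols[0,4) = 1x4
Op 7 cut(0, 2): punch at orig (7,2); cuts so far [(7, 2), (7, 3)]; region rows[7,8) x cols[0,4) = 1x4
Unfold 1 (reflect across v@4): 4 holes -> [(7, 2), (7, 3), (7, 4), (7, 5)]
Unfold 2 (reflect across h@7): 8 holes -> [(6, 2), (6, 3), (6, 4), (6, 5), (7, 2), (7, 3), (7, 4), (7, 5)]
Unfold 3 (reflect across v@8): 16 holes -> [(6, 2), (6, 3), (6, 4), (6, 5), (6, 10), (6, 11), (6, 12), (6, 13), (7, 2), (7, 3), (7, 4), (7, 5), (7, 10), (7, 11), (7, 12), (7, 13)]
Unfold 4 (reflect across h@6): 32 holes -> [(4, 2), (4, 3), (4, 4), (4, 5), (4, 10), (4, 11), (4, 12), (4, 13), (5, 2), (5, 3), (5, 4), (5, 5), (5, 10), (5, 11), (5, 12), (5, 13), (6, 2), (6, 3), (6, 4), (6, 5), (6, 10), (6, 11), (6, 12), (6, 13), (7, 2), (7, 3), (7, 4), (7, 5), (7, 10), (7, 11), (7, 12), (7, 13)]
Unfold 5 (reflect across h@4): 64 holes -> [(0, 2), (0, 3), (0, 4), (0, 5), (0, 10), (0, 11), (0, 12), (0, 13), (1, 2), (1, 3), (1, 4), (1, 5), (1, 10), (1, 11), (1, 12), (1, 13), (2, 2), (2, 3), (2, 4), (2, 5), (2, 10), (2, 11), (2, 12), (2, 13), (3, 2), (3, 3), (3, 4), (3, 5), (3, 10), (3, 11), (3, 12), (3, 13), (4, 2), (4, 3), (4, 4), (4, 5), (4, 10), (4, 11), (4, 12), (4, 13), (5, 2), (5, 3), (5, 4), (5, 5), (5, 10), (5, 11), (5, 12), (5, 13), (6, 2), (6, 3), (6, 4), (6, 5), (6, 10), (6, 11), (6, 12), (6, 13), (7, 2), (7, 3), (7, 4), (7, 5), (7, 10), (7, 11), (7, 12), (7, 13)]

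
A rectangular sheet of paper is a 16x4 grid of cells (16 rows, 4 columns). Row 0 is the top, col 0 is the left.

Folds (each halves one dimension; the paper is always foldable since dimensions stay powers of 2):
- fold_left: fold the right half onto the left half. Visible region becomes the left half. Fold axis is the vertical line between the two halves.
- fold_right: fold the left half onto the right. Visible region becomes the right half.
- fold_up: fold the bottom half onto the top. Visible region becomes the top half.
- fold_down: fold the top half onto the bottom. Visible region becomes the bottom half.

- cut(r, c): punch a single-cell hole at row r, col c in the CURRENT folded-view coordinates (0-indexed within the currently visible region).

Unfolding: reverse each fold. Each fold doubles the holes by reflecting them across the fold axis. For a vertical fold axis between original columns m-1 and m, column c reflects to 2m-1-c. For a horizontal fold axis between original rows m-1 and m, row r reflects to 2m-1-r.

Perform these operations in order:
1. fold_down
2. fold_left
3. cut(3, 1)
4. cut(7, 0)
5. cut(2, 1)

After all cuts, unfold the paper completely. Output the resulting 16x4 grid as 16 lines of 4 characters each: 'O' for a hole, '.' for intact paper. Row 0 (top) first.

Op 1 fold_down: fold axis h@8; visible region now rows[8,16) x cols[0,4) = 8x4
Op 2 fold_left: fold axis v@2; visible region now rows[8,16) x cols[0,2) = 8x2
Op 3 cut(3, 1): punch at orig (11,1); cuts so far [(11, 1)]; region rows[8,16) x cols[0,2) = 8x2
Op 4 cut(7, 0): punch at orig (15,0); cuts so far [(11, 1), (15, 0)]; region rows[8,16) x cols[0,2) = 8x2
Op 5 cut(2, 1): punch at orig (10,1); cuts so far [(10, 1), (11, 1), (15, 0)]; region rows[8,16) x cols[0,2) = 8x2
Unfold 1 (reflect across v@2): 6 holes -> [(10, 1), (10, 2), (11, 1), (11, 2), (15, 0), (15, 3)]
Unfold 2 (reflect across h@8): 12 holes -> [(0, 0), (0, 3), (4, 1), (4, 2), (5, 1), (5, 2), (10, 1), (10, 2), (11, 1), (11, 2), (15, 0), (15, 3)]

Answer: O..O
....
....
....
.OO.
.OO.
....
....
....
....
.OO.
.OO.
....
....
....
O..O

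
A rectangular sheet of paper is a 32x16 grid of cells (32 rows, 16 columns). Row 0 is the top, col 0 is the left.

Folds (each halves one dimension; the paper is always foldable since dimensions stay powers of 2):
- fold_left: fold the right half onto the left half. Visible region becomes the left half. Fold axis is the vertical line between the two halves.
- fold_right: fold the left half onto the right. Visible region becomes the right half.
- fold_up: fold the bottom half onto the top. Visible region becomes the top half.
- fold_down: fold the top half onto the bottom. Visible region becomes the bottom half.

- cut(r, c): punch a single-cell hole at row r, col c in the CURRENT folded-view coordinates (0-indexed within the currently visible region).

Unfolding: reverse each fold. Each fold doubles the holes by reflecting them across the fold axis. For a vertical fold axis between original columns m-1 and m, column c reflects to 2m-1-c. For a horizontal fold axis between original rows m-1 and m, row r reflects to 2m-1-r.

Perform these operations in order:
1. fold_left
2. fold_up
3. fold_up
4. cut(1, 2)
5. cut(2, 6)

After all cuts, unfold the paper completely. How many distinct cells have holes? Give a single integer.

Op 1 fold_left: fold axis v@8; visible region now rows[0,32) x cols[0,8) = 32x8
Op 2 fold_up: fold axis h@16; visible region now rows[0,16) x cols[0,8) = 16x8
Op 3 fold_up: fold axis h@8; visible region now rows[0,8) x cols[0,8) = 8x8
Op 4 cut(1, 2): punch at orig (1,2); cuts so far [(1, 2)]; region rows[0,8) x cols[0,8) = 8x8
Op 5 cut(2, 6): punch at orig (2,6); cuts so far [(1, 2), (2, 6)]; region rows[0,8) x cols[0,8) = 8x8
Unfold 1 (reflect across h@8): 4 holes -> [(1, 2), (2, 6), (13, 6), (14, 2)]
Unfold 2 (reflect across h@16): 8 holes -> [(1, 2), (2, 6), (13, 6), (14, 2), (17, 2), (18, 6), (29, 6), (30, 2)]
Unfold 3 (reflect across v@8): 16 holes -> [(1, 2), (1, 13), (2, 6), (2, 9), (13, 6), (13, 9), (14, 2), (14, 13), (17, 2), (17, 13), (18, 6), (18, 9), (29, 6), (29, 9), (30, 2), (30, 13)]

Answer: 16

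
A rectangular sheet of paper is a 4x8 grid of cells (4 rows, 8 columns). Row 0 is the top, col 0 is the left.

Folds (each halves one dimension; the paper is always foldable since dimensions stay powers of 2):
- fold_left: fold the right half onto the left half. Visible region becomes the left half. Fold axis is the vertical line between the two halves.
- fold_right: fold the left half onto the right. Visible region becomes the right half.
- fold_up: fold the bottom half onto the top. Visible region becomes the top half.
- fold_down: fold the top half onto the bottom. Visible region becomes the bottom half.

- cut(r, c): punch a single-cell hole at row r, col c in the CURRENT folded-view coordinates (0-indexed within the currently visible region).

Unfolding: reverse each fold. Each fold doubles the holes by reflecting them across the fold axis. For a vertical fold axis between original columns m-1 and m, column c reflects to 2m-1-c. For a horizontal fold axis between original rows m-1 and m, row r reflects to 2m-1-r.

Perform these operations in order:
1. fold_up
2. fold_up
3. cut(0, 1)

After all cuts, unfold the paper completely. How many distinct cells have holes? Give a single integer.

Op 1 fold_up: fold axis h@2; visible region now rows[0,2) x cols[0,8) = 2x8
Op 2 fold_up: fold axis h@1; visible region now rows[0,1) x cols[0,8) = 1x8
Op 3 cut(0, 1): punch at orig (0,1); cuts so far [(0, 1)]; region rows[0,1) x cols[0,8) = 1x8
Unfold 1 (reflect across h@1): 2 holes -> [(0, 1), (1, 1)]
Unfold 2 (reflect across h@2): 4 holes -> [(0, 1), (1, 1), (2, 1), (3, 1)]

Answer: 4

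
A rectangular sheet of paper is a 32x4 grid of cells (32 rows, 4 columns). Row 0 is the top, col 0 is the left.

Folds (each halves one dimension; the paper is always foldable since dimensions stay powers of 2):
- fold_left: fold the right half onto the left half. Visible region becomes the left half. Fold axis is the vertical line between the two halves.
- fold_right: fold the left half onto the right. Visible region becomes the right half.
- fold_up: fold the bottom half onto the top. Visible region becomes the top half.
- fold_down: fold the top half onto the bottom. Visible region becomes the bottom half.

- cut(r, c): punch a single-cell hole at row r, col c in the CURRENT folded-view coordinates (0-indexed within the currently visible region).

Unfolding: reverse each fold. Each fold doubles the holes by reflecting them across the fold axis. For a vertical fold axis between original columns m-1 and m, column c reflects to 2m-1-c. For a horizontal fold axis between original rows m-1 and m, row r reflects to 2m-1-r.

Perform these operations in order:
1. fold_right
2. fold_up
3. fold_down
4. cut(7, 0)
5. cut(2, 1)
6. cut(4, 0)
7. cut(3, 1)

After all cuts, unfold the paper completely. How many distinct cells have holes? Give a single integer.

Answer: 32

Derivation:
Op 1 fold_right: fold axis v@2; visible region now rows[0,32) x cols[2,4) = 32x2
Op 2 fold_up: fold axis h@16; visible region now rows[0,16) x cols[2,4) = 16x2
Op 3 fold_down: fold axis h@8; visible region now rows[8,16) x cols[2,4) = 8x2
Op 4 cut(7, 0): punch at orig (15,2); cuts so far [(15, 2)]; region rows[8,16) x cols[2,4) = 8x2
Op 5 cut(2, 1): punch at orig (10,3); cuts so far [(10, 3), (15, 2)]; region rows[8,16) x cols[2,4) = 8x2
Op 6 cut(4, 0): punch at orig (12,2); cuts so far [(10, 3), (12, 2), (15, 2)]; region rows[8,16) x cols[2,4) = 8x2
Op 7 cut(3, 1): punch at orig (11,3); cuts so far [(10, 3), (11, 3), (12, 2), (15, 2)]; region rows[8,16) x cols[2,4) = 8x2
Unfold 1 (reflect across h@8): 8 holes -> [(0, 2), (3, 2), (4, 3), (5, 3), (10, 3), (11, 3), (12, 2), (15, 2)]
Unfold 2 (reflect across h@16): 16 holes -> [(0, 2), (3, 2), (4, 3), (5, 3), (10, 3), (11, 3), (12, 2), (15, 2), (16, 2), (19, 2), (20, 3), (21, 3), (26, 3), (27, 3), (28, 2), (31, 2)]
Unfold 3 (reflect across v@2): 32 holes -> [(0, 1), (0, 2), (3, 1), (3, 2), (4, 0), (4, 3), (5, 0), (5, 3), (10, 0), (10, 3), (11, 0), (11, 3), (12, 1), (12, 2), (15, 1), (15, 2), (16, 1), (16, 2), (19, 1), (19, 2), (20, 0), (20, 3), (21, 0), (21, 3), (26, 0), (26, 3), (27, 0), (27, 3), (28, 1), (28, 2), (31, 1), (31, 2)]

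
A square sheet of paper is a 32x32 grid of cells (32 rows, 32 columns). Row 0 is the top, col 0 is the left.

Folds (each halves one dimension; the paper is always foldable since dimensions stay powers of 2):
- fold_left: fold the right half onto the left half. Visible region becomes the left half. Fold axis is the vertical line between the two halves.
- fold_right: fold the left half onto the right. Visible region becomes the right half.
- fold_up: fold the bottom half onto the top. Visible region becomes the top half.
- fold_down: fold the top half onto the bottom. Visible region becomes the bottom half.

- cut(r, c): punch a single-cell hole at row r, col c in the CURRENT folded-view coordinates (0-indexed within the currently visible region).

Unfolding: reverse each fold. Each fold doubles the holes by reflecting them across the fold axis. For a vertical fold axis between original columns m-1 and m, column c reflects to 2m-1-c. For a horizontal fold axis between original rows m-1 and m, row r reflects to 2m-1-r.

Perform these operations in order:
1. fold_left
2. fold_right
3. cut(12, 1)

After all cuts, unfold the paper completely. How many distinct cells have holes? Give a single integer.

Answer: 4

Derivation:
Op 1 fold_left: fold axis v@16; visible region now rows[0,32) x cols[0,16) = 32x16
Op 2 fold_right: fold axis v@8; visible region now rows[0,32) x cols[8,16) = 32x8
Op 3 cut(12, 1): punch at orig (12,9); cuts so far [(12, 9)]; region rows[0,32) x cols[8,16) = 32x8
Unfold 1 (reflect across v@8): 2 holes -> [(12, 6), (12, 9)]
Unfold 2 (reflect across v@16): 4 holes -> [(12, 6), (12, 9), (12, 22), (12, 25)]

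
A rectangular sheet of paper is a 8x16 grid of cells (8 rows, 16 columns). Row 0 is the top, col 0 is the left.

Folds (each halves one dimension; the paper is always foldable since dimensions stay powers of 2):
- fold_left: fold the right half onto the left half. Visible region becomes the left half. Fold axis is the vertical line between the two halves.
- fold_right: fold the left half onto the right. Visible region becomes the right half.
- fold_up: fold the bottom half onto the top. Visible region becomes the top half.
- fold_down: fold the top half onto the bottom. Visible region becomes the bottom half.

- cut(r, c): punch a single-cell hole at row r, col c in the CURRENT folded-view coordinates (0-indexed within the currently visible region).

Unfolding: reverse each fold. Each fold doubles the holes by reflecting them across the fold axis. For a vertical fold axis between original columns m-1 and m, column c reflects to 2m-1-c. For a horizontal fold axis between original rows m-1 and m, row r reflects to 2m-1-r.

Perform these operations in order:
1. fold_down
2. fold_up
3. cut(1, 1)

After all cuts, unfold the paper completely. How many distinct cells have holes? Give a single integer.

Answer: 4

Derivation:
Op 1 fold_down: fold axis h@4; visible region now rows[4,8) x cols[0,16) = 4x16
Op 2 fold_up: fold axis h@6; visible region now rows[4,6) x cols[0,16) = 2x16
Op 3 cut(1, 1): punch at orig (5,1); cuts so far [(5, 1)]; region rows[4,6) x cols[0,16) = 2x16
Unfold 1 (reflect across h@6): 2 holes -> [(5, 1), (6, 1)]
Unfold 2 (reflect across h@4): 4 holes -> [(1, 1), (2, 1), (5, 1), (6, 1)]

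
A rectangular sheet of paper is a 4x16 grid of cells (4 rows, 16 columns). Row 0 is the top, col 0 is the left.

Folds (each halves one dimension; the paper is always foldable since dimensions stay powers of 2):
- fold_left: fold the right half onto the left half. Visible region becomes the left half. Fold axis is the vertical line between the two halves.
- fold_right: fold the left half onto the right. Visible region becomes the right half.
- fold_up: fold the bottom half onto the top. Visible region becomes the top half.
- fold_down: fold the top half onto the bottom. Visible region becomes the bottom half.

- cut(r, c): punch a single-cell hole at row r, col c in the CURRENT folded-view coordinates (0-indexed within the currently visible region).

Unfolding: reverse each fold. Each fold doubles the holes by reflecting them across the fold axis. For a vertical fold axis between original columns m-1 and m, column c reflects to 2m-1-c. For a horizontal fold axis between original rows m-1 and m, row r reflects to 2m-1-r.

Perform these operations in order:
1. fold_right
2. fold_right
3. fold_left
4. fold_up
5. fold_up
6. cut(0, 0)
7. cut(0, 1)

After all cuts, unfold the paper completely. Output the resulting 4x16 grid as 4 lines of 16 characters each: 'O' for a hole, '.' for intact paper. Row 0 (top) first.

Answer: OOOOOOOOOOOOOOOO
OOOOOOOOOOOOOOOO
OOOOOOOOOOOOOOOO
OOOOOOOOOOOOOOOO

Derivation:
Op 1 fold_right: fold axis v@8; visible region now rows[0,4) x cols[8,16) = 4x8
Op 2 fold_right: fold axis v@12; visible region now rows[0,4) x cols[12,16) = 4x4
Op 3 fold_left: fold axis v@14; visible region now rows[0,4) x cols[12,14) = 4x2
Op 4 fold_up: fold axis h@2; visible region now rows[0,2) x cols[12,14) = 2x2
Op 5 fold_up: fold axis h@1; visible region now rows[0,1) x cols[12,14) = 1x2
Op 6 cut(0, 0): punch at orig (0,12); cuts so far [(0, 12)]; region rows[0,1) x cols[12,14) = 1x2
Op 7 cut(0, 1): punch at orig (0,13); cuts so far [(0, 12), (0, 13)]; region rows[0,1) x cols[12,14) = 1x2
Unfold 1 (reflect across h@1): 4 holes -> [(0, 12), (0, 13), (1, 12), (1, 13)]
Unfold 2 (reflect across h@2): 8 holes -> [(0, 12), (0, 13), (1, 12), (1, 13), (2, 12), (2, 13), (3, 12), (3, 13)]
Unfold 3 (reflect across v@14): 16 holes -> [(0, 12), (0, 13), (0, 14), (0, 15), (1, 12), (1, 13), (1, 14), (1, 15), (2, 12), (2, 13), (2, 14), (2, 15), (3, 12), (3, 13), (3, 14), (3, 15)]
Unfold 4 (reflect across v@12): 32 holes -> [(0, 8), (0, 9), (0, 10), (0, 11), (0, 12), (0, 13), (0, 14), (0, 15), (1, 8), (1, 9), (1, 10), (1, 11), (1, 12), (1, 13), (1, 14), (1, 15), (2, 8), (2, 9), (2, 10), (2, 11), (2, 12), (2, 13), (2, 14), (2, 15), (3, 8), (3, 9), (3, 10), (3, 11), (3, 12), (3, 13), (3, 14), (3, 15)]
Unfold 5 (reflect across v@8): 64 holes -> [(0, 0), (0, 1), (0, 2), (0, 3), (0, 4), (0, 5), (0, 6), (0, 7), (0, 8), (0, 9), (0, 10), (0, 11), (0, 12), (0, 13), (0, 14), (0, 15), (1, 0), (1, 1), (1, 2), (1, 3), (1, 4), (1, 5), (1, 6), (1, 7), (1, 8), (1, 9), (1, 10), (1, 11), (1, 12), (1, 13), (1, 14), (1, 15), (2, 0), (2, 1), (2, 2), (2, 3), (2, 4), (2, 5), (2, 6), (2, 7), (2, 8), (2, 9), (2, 10), (2, 11), (2, 12), (2, 13), (2, 14), (2, 15), (3, 0), (3, 1), (3, 2), (3, 3), (3, 4), (3, 5), (3, 6), (3, 7), (3, 8), (3, 9), (3, 10), (3, 11), (3, 12), (3, 13), (3, 14), (3, 15)]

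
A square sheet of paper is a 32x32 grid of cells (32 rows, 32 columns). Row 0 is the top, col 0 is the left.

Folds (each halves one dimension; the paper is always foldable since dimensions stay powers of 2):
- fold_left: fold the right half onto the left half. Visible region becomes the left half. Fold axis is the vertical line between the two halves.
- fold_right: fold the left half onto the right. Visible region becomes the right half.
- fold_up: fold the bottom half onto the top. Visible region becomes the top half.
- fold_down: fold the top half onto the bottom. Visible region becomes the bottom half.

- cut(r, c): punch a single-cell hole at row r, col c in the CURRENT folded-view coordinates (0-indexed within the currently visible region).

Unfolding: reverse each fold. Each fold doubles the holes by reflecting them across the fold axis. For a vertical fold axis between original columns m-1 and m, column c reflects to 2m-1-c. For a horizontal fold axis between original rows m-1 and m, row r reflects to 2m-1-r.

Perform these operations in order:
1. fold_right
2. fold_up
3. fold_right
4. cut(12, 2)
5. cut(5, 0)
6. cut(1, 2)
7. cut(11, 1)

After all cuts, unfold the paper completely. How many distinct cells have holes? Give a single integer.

Op 1 fold_right: fold axis v@16; visible region now rows[0,32) x cols[16,32) = 32x16
Op 2 fold_up: fold axis h@16; visible region now rows[0,16) x cols[16,32) = 16x16
Op 3 fold_right: fold axis v@24; visible region now rows[0,16) x cols[24,32) = 16x8
Op 4 cut(12, 2): punch at orig (12,26); cuts so far [(12, 26)]; region rows[0,16) x cols[24,32) = 16x8
Op 5 cut(5, 0): punch at orig (5,24); cuts so far [(5, 24), (12, 26)]; region rows[0,16) x cols[24,32) = 16x8
Op 6 cut(1, 2): punch at orig (1,26); cuts so far [(1, 26), (5, 24), (12, 26)]; region rows[0,16) x cols[24,32) = 16x8
Op 7 cut(11, 1): punch at orig (11,25); cuts so far [(1, 26), (5, 24), (11, 25), (12, 26)]; region rows[0,16) x cols[24,32) = 16x8
Unfold 1 (reflect across v@24): 8 holes -> [(1, 21), (1, 26), (5, 23), (5, 24), (11, 22), (11, 25), (12, 21), (12, 26)]
Unfold 2 (reflect across h@16): 16 holes -> [(1, 21), (1, 26), (5, 23), (5, 24), (11, 22), (11, 25), (12, 21), (12, 26), (19, 21), (19, 26), (20, 22), (20, 25), (26, 23), (26, 24), (30, 21), (30, 26)]
Unfold 3 (reflect across v@16): 32 holes -> [(1, 5), (1, 10), (1, 21), (1, 26), (5, 7), (5, 8), (5, 23), (5, 24), (11, 6), (11, 9), (11, 22), (11, 25), (12, 5), (12, 10), (12, 21), (12, 26), (19, 5), (19, 10), (19, 21), (19, 26), (20, 6), (20, 9), (20, 22), (20, 25), (26, 7), (26, 8), (26, 23), (26, 24), (30, 5), (30, 10), (30, 21), (30, 26)]

Answer: 32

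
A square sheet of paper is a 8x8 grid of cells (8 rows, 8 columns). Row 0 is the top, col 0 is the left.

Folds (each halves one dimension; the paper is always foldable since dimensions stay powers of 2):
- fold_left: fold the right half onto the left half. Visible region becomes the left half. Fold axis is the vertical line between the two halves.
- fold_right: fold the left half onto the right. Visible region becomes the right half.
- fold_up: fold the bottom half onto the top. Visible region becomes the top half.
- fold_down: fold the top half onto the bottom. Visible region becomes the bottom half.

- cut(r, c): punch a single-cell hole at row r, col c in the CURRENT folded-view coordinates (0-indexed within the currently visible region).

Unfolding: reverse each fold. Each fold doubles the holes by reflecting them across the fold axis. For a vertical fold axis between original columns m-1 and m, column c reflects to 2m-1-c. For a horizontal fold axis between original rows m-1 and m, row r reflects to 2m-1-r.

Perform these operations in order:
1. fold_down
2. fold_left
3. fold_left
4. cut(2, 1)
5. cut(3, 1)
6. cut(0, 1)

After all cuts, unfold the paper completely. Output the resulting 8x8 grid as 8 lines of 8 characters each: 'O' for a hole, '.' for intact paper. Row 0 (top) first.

Op 1 fold_down: fold axis h@4; visible region now rows[4,8) x cols[0,8) = 4x8
Op 2 fold_left: fold axis v@4; visible region now rows[4,8) x cols[0,4) = 4x4
Op 3 fold_left: fold axis v@2; visible region now rows[4,8) x cols[0,2) = 4x2
Op 4 cut(2, 1): punch at orig (6,1); cuts so far [(6, 1)]; region rows[4,8) x cols[0,2) = 4x2
Op 5 cut(3, 1): punch at orig (7,1); cuts so far [(6, 1), (7, 1)]; region rows[4,8) x cols[0,2) = 4x2
Op 6 cut(0, 1): punch at orig (4,1); cuts so far [(4, 1), (6, 1), (7, 1)]; region rows[4,8) x cols[0,2) = 4x2
Unfold 1 (reflect across v@2): 6 holes -> [(4, 1), (4, 2), (6, 1), (6, 2), (7, 1), (7, 2)]
Unfold 2 (reflect across v@4): 12 holes -> [(4, 1), (4, 2), (4, 5), (4, 6), (6, 1), (6, 2), (6, 5), (6, 6), (7, 1), (7, 2), (7, 5), (7, 6)]
Unfold 3 (reflect across h@4): 24 holes -> [(0, 1), (0, 2), (0, 5), (0, 6), (1, 1), (1, 2), (1, 5), (1, 6), (3, 1), (3, 2), (3, 5), (3, 6), (4, 1), (4, 2), (4, 5), (4, 6), (6, 1), (6, 2), (6, 5), (6, 6), (7, 1), (7, 2), (7, 5), (7, 6)]

Answer: .OO..OO.
.OO..OO.
........
.OO..OO.
.OO..OO.
........
.OO..OO.
.OO..OO.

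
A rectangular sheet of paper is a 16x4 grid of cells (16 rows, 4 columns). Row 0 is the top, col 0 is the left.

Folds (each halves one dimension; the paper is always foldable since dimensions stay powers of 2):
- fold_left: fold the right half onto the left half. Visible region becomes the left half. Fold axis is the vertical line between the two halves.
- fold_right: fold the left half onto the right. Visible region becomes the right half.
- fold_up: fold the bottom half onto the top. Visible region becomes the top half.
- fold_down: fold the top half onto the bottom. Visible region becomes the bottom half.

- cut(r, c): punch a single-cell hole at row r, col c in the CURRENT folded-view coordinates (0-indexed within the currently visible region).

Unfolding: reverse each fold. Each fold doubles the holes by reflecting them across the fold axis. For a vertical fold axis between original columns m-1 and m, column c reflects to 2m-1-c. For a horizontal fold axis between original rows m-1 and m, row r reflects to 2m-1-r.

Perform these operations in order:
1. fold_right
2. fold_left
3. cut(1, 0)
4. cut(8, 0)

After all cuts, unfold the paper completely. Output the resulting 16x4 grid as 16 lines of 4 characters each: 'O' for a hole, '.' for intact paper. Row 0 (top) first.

Answer: ....
OOOO
....
....
....
....
....
....
OOOO
....
....
....
....
....
....
....

Derivation:
Op 1 fold_right: fold axis v@2; visible region now rows[0,16) x cols[2,4) = 16x2
Op 2 fold_left: fold axis v@3; visible region now rows[0,16) x cols[2,3) = 16x1
Op 3 cut(1, 0): punch at orig (1,2); cuts so far [(1, 2)]; region rows[0,16) x cols[2,3) = 16x1
Op 4 cut(8, 0): punch at orig (8,2); cuts so far [(1, 2), (8, 2)]; region rows[0,16) x cols[2,3) = 16x1
Unfold 1 (reflect across v@3): 4 holes -> [(1, 2), (1, 3), (8, 2), (8, 3)]
Unfold 2 (reflect across v@2): 8 holes -> [(1, 0), (1, 1), (1, 2), (1, 3), (8, 0), (8, 1), (8, 2), (8, 3)]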